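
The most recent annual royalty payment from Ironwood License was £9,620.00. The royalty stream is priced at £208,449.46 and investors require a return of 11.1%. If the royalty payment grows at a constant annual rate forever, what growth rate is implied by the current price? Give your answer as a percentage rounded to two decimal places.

6.20%

P = D₀(1+g)/(r−g) ⇒ P(r−g) = D₀(1+g) ⇒ g(P+D₀) = P·r − D₀
g = (P·r − D₀)/(P + D₀) = (£208,449.46×0.111 − £9,620.00) / (£208,449.46 + £9,620.00) = 0.061989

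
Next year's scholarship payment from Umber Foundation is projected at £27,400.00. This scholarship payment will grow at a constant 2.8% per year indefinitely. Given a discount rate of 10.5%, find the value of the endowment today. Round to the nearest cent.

£355844.16

Growing perpetuity: P = D₁ / (r − g) = £27,400.0000 / (0.105 − 0.028) = £355,844.16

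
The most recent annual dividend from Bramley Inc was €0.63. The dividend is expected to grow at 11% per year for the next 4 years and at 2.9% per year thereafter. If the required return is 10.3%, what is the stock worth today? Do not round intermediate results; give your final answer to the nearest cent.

€11.55

D_1 = 0.69930
D_2 = 0.77622
D_3 = 0.86161
D_4 = 0.95638
Terminal value at year 4: TV = D_4×(1+g_2)/(r−g_2) = 0.98412/0.074 = 13.29891
P_0 = D_1/(1+r)^1 + D_2/(1+r)^2 + D_3/(1+r)^3 + D_4/(1+r)^4 + TV/(1+r)^4
    = 0.63400 + 0.63802 + 0.64207 + 0.64615 + 8.98492 = 11.54515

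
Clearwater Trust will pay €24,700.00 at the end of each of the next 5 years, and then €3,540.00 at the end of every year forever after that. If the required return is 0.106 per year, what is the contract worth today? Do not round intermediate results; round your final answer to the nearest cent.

PV of 5-year annuity: €24,700.00 × [1 − (1+0.106)^−5] / 0.106 = 92214.71859
Perpetuity value at year 5: €3,540.00 / 0.106 = 33396.22642
PV of perpetuity: 33396.22642 / (1+0.106)^5 = 20180.02788
Total PV = 92214.71859 + 20180.02788 = 112394.74647

€112394.75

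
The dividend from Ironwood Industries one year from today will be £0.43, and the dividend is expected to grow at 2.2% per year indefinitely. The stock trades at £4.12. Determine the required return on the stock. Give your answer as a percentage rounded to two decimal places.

12.64%

P = D₁/(r − g) ⇒ r = D₁/P + g = £0.4300/£4.12 + 0.022 = 0.104369 + 0.022 = 0.126369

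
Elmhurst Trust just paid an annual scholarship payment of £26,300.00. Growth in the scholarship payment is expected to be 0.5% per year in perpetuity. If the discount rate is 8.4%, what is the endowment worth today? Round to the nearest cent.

D₁ = D₀ × (1 + g) = £26,300.00 × 1.005 = £26,431.5000
Growing perpetuity: P = D₁ / (r − g) = £26,431.5000 / (0.084 − 0.005) = £334,575.95

£334575.95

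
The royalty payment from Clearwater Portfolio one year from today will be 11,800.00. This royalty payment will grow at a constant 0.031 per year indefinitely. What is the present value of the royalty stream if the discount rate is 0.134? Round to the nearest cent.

Growing perpetuity: P = D₁ / (r − g) = 11,800.0000 / (0.134 − 0.031) = 114,563.11

114563.11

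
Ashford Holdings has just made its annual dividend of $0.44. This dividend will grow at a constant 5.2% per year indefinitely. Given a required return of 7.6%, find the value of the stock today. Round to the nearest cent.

D₁ = D₀ × (1 + g) = $0.44 × 1.052 = $0.4629
Growing perpetuity: P = D₁ / (r − g) = $0.4629 / (0.076 − 0.052) = $19.29

$19.29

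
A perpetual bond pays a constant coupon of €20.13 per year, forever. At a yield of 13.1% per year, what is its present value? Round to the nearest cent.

Level perpetuity: PV = C / r = €20.13 / 0.131 = €153.66

€153.66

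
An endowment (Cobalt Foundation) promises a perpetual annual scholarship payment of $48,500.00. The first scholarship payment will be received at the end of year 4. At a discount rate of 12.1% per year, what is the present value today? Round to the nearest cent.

$284537.51

Value at end of year 3: C / r = $48,500.00 / 0.121 = $400,826.4463
Discount to today: PV = $400,826.4463 / (1 + 0.121)^3 = $400,826.4463 / 1.408695 = $284,537.51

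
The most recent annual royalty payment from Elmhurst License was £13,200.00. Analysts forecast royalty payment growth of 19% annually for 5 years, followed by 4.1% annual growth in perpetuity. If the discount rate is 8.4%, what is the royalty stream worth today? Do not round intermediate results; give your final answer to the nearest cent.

£597579.00

D_1 = 15708.00000
D_2 = 18692.52000
D_3 = 22244.09880
D_4 = 26470.47757
D_5 = 31499.86831
Terminal value at year 5: TV = D_5×(1+g_2)/(r−g_2) = 32791.36291/0.043 = 762589.83515
P_0 = D_1/(1+r)^1 + D_2/(1+r)^2 + D_3/(1+r)^3 + D_4/(1+r)^4 + D_5/(1+r)^5 + TV/(1+r)^5
    = 14490.77491 + 15907.76950 + 17463.32630 + 19170.99474 + 21045.64920 + 509500.48422 = 597578.99887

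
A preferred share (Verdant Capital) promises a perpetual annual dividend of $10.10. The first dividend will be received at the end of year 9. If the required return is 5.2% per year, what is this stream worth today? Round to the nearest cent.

$129.48

Value at end of year 8: C / r = $10.10 / 0.052 = $194.2308
Discount to today: PV = $194.2308 / (1 + 0.052)^8 = $194.2308 / 1.500120 = $129.48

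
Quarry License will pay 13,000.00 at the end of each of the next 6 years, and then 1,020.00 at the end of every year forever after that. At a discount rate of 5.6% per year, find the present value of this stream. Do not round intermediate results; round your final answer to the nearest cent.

77871.51

PV of 6-year annuity: 13,000.00 × [1 − (1+0.056)^−6] / 0.056 = 64736.55007
Perpetuity value at year 6: 1,020.00 / 0.056 = 18214.28571
PV of perpetuity: 18214.28571 / (1+0.056)^6 = 13134.95640
Total PV = 64736.55007 + 13134.95640 = 77871.50647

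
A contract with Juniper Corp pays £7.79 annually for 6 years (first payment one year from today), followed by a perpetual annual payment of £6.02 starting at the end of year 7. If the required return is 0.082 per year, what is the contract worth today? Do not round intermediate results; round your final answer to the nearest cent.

PV of 6-year annuity: £7.79 × [1 − (1+0.082)^−6] / 0.082 = 35.79477
Perpetuity value at year 6: £6.02 / 0.082 = 73.41463
PV of perpetuity: 73.41463 / (1+0.082)^6 = 45.75295
Total PV = 35.79477 + 45.75295 = 81.54772

£81.55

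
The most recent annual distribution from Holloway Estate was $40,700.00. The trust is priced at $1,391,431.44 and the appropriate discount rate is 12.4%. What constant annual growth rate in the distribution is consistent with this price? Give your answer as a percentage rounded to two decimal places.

9.21%

P = D₀(1+g)/(r−g) ⇒ P(r−g) = D₀(1+g) ⇒ g(P+D₀) = P·r − D₀
g = (P·r − D₀)/(P + D₀) = ($1,391,431.44×0.124 − $40,700.00) / ($1,391,431.44 + $40,700.00) = 0.092057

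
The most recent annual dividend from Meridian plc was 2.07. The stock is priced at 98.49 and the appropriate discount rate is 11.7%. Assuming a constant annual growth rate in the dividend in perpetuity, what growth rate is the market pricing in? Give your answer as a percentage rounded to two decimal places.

9.40%

P = D₀(1+g)/(r−g) ⇒ P(r−g) = D₀(1+g) ⇒ g(P+D₀) = P·r − D₀
g = (P·r − D₀)/(P + D₀) = (98.49×0.117 − 2.07) / (98.49 + 2.07) = 0.094007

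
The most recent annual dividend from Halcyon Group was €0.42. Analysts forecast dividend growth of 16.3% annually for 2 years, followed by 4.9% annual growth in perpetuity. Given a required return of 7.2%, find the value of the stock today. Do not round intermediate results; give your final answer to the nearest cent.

D_1 = 0.48846
D_2 = 0.56808
Terminal value at year 2: TV = D_2×(1+g_2)/(r−g_2) = 0.59591/0.023 = 25.90934
P_0 = D_1/(1+r)^1 + D_2/(1+r)^2 + TV/(1+r)^2
    = 0.45565 + 0.49433 + 22.54586 = 23.49585

€23.50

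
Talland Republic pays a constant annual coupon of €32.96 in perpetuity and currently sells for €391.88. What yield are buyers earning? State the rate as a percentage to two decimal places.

P = C/r ⇒ r = C/P = €32.96/€391.88 = 0.084107

8.41%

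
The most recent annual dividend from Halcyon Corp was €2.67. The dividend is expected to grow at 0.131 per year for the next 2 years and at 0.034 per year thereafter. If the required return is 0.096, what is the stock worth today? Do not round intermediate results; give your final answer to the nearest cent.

D_1 = 3.01977
D_2 = 3.41536
Terminal value at year 2: TV = D_2×(1+g_2)/(r−g_2) = 3.53148/0.062 = 56.95939
P_0 = D_1/(1+r)^1 + D_2/(1+r)^2 + TV/(1+r)^2
    = 2.75526 + 2.84325 + 47.41811 = 53.01662

€53.02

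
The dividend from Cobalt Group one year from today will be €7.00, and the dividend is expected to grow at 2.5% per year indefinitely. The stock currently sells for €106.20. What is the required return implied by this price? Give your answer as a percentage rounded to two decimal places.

9.09%

P = D₁/(r − g) ⇒ r = D₁/P + g = €7.0000/€106.20 + 0.025 = 0.065913 + 0.025 = 0.090913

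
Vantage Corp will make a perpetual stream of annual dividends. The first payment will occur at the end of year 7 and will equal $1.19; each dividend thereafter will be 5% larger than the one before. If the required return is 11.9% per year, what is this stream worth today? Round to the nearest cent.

$8.78

Value at end of year 6: C₁ / (r − g) = $1.19 / (0.119 − 0.05) = $17.2464
Discount to today: PV = $17.2464 / (1 + 0.119)^6 = $17.2464 / 1.963272 = $8.78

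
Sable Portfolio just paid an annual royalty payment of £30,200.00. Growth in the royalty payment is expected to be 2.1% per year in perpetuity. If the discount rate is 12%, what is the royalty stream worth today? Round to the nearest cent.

D₁ = D₀ × (1 + g) = £30,200.00 × 1.021 = £30,834.2000
Growing perpetuity: P = D₁ / (r − g) = £30,834.2000 / (0.12 − 0.021) = £311,456.57

£311456.57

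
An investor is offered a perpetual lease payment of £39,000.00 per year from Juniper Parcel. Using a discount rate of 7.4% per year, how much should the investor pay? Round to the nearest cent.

Level perpetuity: PV = C / r = £39,000.00 / 0.074 = £527,027.03

£527027.03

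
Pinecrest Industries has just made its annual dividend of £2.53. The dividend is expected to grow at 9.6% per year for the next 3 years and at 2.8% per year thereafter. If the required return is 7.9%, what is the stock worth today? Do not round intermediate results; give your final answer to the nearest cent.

£61.28

D_1 = 2.77288
D_2 = 3.03908
D_3 = 3.33083
Terminal value at year 3: TV = D_3×(1+g_2)/(r−g_2) = 3.42409/0.051 = 67.13904
P_0 = D_1/(1+r)^1 + D_2/(1+r)^2 + D_3/(1+r)^3 + TV/(1+r)^3
    = 2.56986 + 2.61035 + 2.65148 + 53.44546 = 61.27714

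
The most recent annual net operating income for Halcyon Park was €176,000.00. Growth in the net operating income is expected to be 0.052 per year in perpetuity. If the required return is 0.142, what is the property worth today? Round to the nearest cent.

D₁ = D₀ × (1 + g) = €176,000.00 × 1.052 = €185,152.0000
Growing perpetuity: P = D₁ / (r − g) = €185,152.0000 / (0.142 − 0.052) = €2,057,244.44

€2057244.44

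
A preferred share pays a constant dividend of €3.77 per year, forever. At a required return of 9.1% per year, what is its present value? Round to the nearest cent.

Level perpetuity: PV = C / r = €3.77 / 0.091 = €41.43

€41.43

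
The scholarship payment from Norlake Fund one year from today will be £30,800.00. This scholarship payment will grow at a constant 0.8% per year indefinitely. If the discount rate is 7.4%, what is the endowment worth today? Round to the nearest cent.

£466666.67

Growing perpetuity: P = D₁ / (r − g) = £30,800.0000 / (0.074 − 0.008) = £466,666.67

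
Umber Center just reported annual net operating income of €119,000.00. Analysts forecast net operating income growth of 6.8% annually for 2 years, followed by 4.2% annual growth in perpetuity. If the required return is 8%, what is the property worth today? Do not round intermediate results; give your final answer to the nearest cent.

D_1 = 127092.00000
D_2 = 135734.25600
Terminal value at year 2: TV = D_2×(1+g_2)/(r−g_2) = 141435.09475/0.038 = 3721976.17768
P_0 = D_1/(1+r)^1 + D_2/(1+r)^2 + TV/(1+r)^2
    = 117677.77778 + 116370.24691 + 3190994.66537 = 3425042.69006

€3425042.69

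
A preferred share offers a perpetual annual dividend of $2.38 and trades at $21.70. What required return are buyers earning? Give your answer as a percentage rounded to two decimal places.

P = C/r ⇒ r = C/P = $2.38/$21.70 = 0.109677

10.97%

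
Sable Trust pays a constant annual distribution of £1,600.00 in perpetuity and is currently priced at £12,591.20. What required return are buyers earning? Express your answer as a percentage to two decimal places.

12.71%

P = C/r ⇒ r = C/P = £1,600.00/£12,591.20 = 0.127073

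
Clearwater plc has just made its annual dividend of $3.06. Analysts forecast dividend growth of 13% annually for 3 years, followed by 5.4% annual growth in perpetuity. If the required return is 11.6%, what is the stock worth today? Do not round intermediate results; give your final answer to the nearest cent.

$63.41

D_1 = 3.45780
D_2 = 3.90731
D_3 = 4.41526
Terminal value at year 3: TV = D_3×(1+g_2)/(r−g_2) = 4.65369/0.062 = 75.05950
P_0 = D_1/(1+r)^1 + D_2/(1+r)^2 + D_3/(1+r)^3 + TV/(1+r)^3
    = 3.09839 + 3.13726 + 3.17661 + 54.00240 = 63.41466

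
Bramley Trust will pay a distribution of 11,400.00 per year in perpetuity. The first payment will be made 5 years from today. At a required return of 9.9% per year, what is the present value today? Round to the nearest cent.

Value at end of year 4: C / r = 11,400.00 / 0.099 = 115,151.5152
Discount to today: PV = 115,151.5152 / (1 + 0.099)^4 = 115,151.5152 / 1.458783 = 78,936.69

78936.69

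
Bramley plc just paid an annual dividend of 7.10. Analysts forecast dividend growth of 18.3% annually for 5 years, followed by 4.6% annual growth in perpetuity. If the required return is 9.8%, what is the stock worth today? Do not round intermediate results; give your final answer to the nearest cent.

251.99

D_1 = 8.39930
D_2 = 9.93637
D_3 = 11.75473
D_4 = 13.90584
D_5 = 16.45061
Terminal value at year 5: TV = D_5×(1+g_2)/(r−g_2) = 17.20734/0.052 = 330.91040
P_0 = D_1/(1+r)^1 + D_2/(1+r)^2 + D_3/(1+r)^3 + D_4/(1+r)^4 + D_5/(1+r)^5 + TV/(1+r)^5
    = 7.64964 + 8.24182 + 8.87985 + 9.56727 + 10.30790 + 207.34746 = 251.99393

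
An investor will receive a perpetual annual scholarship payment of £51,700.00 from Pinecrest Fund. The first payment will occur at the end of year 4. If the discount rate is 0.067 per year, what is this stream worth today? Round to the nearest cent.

£635217.54

Value at end of year 3: C / r = £51,700.00 / 0.067 = £771,641.7910
Discount to today: PV = £771,641.7910 / (1 + 0.067)^3 = £771,641.7910 / 1.214768 = £635,217.54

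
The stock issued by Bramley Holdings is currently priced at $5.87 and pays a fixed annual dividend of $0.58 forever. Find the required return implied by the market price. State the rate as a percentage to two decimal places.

9.88%

P = C/r ⇒ r = C/P = $0.58/$5.87 = 0.098807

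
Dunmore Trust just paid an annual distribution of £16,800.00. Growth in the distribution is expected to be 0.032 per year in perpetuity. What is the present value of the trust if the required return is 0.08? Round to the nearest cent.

D₁ = D₀ × (1 + g) = £16,800.00 × 1.032 = £17,337.6000
Growing perpetuity: P = D₁ / (r − g) = £17,337.6000 / (0.08 − 0.032) = £361,200.00

£361200.00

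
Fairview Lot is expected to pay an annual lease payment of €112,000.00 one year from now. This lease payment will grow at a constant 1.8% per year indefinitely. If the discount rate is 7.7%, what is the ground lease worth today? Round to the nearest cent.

Growing perpetuity: P = D₁ / (r − g) = €112,000.0000 / (0.077 − 0.018) = €1,898,305.08

€1898305.08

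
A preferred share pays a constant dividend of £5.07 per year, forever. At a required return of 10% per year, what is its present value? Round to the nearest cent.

Level perpetuity: PV = C / r = £5.07 / 0.1 = £50.70

£50.70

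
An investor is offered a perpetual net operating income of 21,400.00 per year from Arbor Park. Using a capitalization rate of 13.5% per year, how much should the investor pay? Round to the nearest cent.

Level perpetuity: PV = C / r = 21,400.00 / 0.135 = 158,518.52

158518.52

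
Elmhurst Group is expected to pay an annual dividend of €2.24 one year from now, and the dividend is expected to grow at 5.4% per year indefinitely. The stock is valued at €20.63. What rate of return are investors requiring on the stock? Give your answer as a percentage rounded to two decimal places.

16.26%

P = D₁/(r − g) ⇒ r = D₁/P + g = €2.2400/€20.63 + 0.054 = 0.108580 + 0.054 = 0.162580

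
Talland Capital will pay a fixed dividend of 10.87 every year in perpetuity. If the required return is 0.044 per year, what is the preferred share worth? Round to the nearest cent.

Level perpetuity: PV = C / r = 10.87 / 0.044 = 247.05

247.05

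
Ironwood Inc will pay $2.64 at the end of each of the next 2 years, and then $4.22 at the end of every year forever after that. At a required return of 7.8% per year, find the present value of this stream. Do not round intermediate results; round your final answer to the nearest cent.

$51.28

PV of 2-year annuity: $2.64 × [1 − (1+0.078)^−2] / 0.078 = 4.72076
Perpetuity value at year 2: $4.22 / 0.078 = 54.10256
PV of perpetuity: 54.10256 / (1+0.078)^2 = 46.55650
Total PV = 4.72076 + 46.55650 = 51.27726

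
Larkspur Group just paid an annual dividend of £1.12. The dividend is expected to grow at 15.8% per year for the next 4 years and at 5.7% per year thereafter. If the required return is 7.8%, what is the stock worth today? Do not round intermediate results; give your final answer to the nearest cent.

£80.44

D_1 = 1.29696
D_2 = 1.50188
D_3 = 1.73918
D_4 = 2.01397
Terminal value at year 4: TV = D_4×(1+g_2)/(r−g_2) = 2.12876/0.021 = 101.36965
P_0 = D_1/(1+r)^1 + D_2/(1+r)^2 + D_3/(1+r)^3 + D_4/(1+r)^4 + TV/(1+r)^4
    = 1.20312 + 1.29240 + 1.38831 + 1.49134 + 75.06421 = 80.43938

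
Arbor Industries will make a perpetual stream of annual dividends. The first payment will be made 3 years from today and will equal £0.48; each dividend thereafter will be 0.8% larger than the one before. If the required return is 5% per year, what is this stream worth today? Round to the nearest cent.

Value at end of year 2: C₁ / (r − g) = £0.48 / (0.05 − 0.008) = £11.4286
Discount to today: PV = £11.4286 / (1 + 0.05)^2 = £11.4286 / 1.102500 = £10.37

£10.37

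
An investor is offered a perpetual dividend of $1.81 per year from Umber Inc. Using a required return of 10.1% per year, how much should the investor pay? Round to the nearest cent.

$17.92

Level perpetuity: PV = C / r = $1.81 / 0.101 = $17.92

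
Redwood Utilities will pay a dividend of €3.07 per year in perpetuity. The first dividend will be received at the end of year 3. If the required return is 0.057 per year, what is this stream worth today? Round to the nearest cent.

€48.21

Value at end of year 2: C / r = €3.07 / 0.057 = €53.8596
Discount to today: PV = €53.8596 / (1 + 0.057)^2 = €53.8596 / 1.117249 = €48.21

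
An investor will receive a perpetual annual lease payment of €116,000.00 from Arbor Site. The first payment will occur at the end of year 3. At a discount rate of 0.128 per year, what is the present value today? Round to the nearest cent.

€712245.67

Value at end of year 2: C / r = €116,000.00 / 0.128 = €906,250.0000
Discount to today: PV = €906,250.0000 / (1 + 0.128)^2 = €906,250.0000 / 1.272384 = €712,245.67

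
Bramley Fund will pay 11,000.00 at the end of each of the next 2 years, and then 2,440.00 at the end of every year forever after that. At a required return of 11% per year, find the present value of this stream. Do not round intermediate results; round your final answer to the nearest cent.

36841.02

PV of 2-year annuity: 11,000.00 × [1 − (1+0.11)^−2] / 0.11 = 18837.75668
Perpetuity value at year 2: 2,440.00 / 0.11 = 22181.81818
PV of perpetuity: 22181.81818 / (1+0.11)^2 = 18003.26125
Total PV = 18837.75668 + 18003.26125 = 36841.01792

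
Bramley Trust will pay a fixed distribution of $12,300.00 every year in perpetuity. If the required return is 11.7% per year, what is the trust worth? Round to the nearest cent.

$105128.21

Level perpetuity: PV = C / r = $12,300.00 / 0.117 = $105,128.21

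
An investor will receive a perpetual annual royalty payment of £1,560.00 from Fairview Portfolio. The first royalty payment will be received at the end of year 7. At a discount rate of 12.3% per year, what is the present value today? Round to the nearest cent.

Value at end of year 6: C / r = £1,560.00 / 0.123 = £12,682.9268
Discount to today: PV = £12,682.9268 / (1 + 0.123)^6 = £12,682.9268 / 2.005758 = £6,323.26

£6323.26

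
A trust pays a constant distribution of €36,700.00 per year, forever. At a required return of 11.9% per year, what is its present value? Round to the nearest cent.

Level perpetuity: PV = C / r = €36,700.00 / 0.119 = €308,403.36

€308403.36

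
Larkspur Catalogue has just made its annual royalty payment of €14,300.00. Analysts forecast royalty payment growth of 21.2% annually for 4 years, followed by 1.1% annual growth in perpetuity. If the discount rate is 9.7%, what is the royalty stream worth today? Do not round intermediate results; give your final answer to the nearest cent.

D_1 = 17331.60000
D_2 = 21005.89920
D_3 = 25459.14983
D_4 = 30856.48959
Terminal value at year 4: TV = D_4×(1+g_2)/(r−g_2) = 31195.91098/0.086 = 362743.15093
P_0 = D_1/(1+r)^1 + D_2/(1+r)^2 + D_3/(1+r)^3 + D_4/(1+r)^4 + TV/(1+r)^4
    = 15799.08842 + 17455.32832 + 19285.19410 + 21306.88719 + 250479.80173 = 324326.29976

€324326.30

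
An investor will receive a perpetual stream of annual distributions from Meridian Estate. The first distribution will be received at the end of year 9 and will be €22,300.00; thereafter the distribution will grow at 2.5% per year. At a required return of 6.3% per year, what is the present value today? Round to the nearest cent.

Value at end of year 8: C₁ / (r − g) = €22,300.00 / (0.063 − 0.025) = €586,842.1053
Discount to today: PV = €586,842.1053 / (1 + 0.063)^8 = €586,842.1053 / 1.630295 = €359,960.75

€359960.75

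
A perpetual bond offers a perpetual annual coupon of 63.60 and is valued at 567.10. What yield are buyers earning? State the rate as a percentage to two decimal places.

11.21%

P = C/r ⇒ r = C/P = 63.60/567.10 = 0.112150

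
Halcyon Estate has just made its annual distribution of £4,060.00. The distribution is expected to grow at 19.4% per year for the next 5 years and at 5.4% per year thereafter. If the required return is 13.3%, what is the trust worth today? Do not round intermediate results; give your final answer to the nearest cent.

£94230.22

D_1 = 4847.64000
D_2 = 5788.08216
D_3 = 6910.97010
D_4 = 8251.69830
D_5 = 9852.52777
Terminal value at year 5: TV = D_5×(1+g_2)/(r−g_2) = 10384.56427/0.079 = 131450.18060
P_0 = D_1/(1+r)^1 + D_2/(1+r)^2 + D_3/(1+r)^3 + D_4/(1+r)^4 + D_5/(1+r)^5 + TV/(1+r)^5
    = 4278.58782 + 4508.94427 + 4751.70296 + 5007.53163 + 5277.13395 + 70406.31880 = 94230.21944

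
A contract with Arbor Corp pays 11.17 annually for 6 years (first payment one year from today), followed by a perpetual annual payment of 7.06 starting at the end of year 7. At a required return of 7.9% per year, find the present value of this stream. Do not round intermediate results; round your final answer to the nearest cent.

PV of 6-year annuity: 11.17 × [1 − (1+0.079)^−6] / 0.079 = 51.79459
Perpetuity value at year 6: 7.06 / 0.079 = 89.36709
PV of perpetuity: 89.36709 / (1+0.079)^6 = 56.63031
Total PV = 51.79459 + 56.63031 = 108.42490

108.42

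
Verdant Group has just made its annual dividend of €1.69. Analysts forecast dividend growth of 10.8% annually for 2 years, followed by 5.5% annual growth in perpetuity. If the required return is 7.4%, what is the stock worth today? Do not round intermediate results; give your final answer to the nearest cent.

€103.42

D_1 = 1.87252
D_2 = 2.07475
Terminal value at year 2: TV = D_2×(1+g_2)/(r−g_2) = 2.18886/0.019 = 115.20334
P_0 = D_1/(1+r)^1 + D_2/(1+r)^2 + TV/(1+r)^2
    = 1.74350 + 1.79870 + 99.87494 = 103.41713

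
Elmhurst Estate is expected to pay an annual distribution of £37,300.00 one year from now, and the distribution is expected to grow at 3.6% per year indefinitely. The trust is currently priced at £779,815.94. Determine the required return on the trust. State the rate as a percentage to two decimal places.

P = D₁/(r − g) ⇒ r = D₁/P + g = £37,300.0000/£779,815.94 + 0.036 = 0.047832 + 0.036 = 0.083832

8.38%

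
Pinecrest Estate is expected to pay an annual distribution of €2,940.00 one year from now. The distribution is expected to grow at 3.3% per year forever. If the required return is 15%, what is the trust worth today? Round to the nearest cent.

€25128.21

Growing perpetuity: P = D₁ / (r − g) = €2,940.0000 / (0.15 − 0.033) = €25,128.21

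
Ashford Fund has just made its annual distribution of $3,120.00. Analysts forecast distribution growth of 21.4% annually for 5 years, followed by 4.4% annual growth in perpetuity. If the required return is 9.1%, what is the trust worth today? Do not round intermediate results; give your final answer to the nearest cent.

$139969.33

D_1 = 3787.68000
D_2 = 4598.24352
D_3 = 5582.26763
D_4 = 6776.87291
D_5 = 8227.12371
Terminal value at year 5: TV = D_5×(1+g_2)/(r−g_2) = 8589.11715/0.047 = 182747.17345
P_0 = D_1/(1+r)^1 + D_2/(1+r)^2 + D_3/(1+r)^3 + D_4/(1+r)^4 + D_5/(1+r)^5 + TV/(1+r)^5
    = 3471.75069 + 3863.15796 + 4298.69273 + 4783.32994 + 5322.60546 + 118229.78927 = 139969.32604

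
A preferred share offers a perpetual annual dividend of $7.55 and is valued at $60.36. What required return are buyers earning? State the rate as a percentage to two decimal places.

P = C/r ⇒ r = C/P = $7.55/$60.36 = 0.125083

12.51%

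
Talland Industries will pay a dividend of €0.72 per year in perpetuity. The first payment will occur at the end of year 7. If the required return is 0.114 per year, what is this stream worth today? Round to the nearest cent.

Value at end of year 6: C / r = €0.72 / 0.114 = €6.3158
Discount to today: PV = €6.3158 / (1 + 0.114)^6 = €6.3158 / 1.911222 = €3.30

€3.30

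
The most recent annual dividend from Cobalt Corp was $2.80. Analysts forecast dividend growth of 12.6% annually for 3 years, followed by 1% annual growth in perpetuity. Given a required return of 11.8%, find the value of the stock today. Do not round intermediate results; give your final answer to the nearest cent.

D_1 = 3.15280
D_2 = 3.55005
D_3 = 3.99736
Terminal value at year 3: TV = D_3×(1+g_2)/(r−g_2) = 4.03733/0.108 = 37.38271
P_0 = D_1/(1+r)^1 + D_2/(1+r)^2 + D_3/(1+r)^3 + TV/(1+r)^3
    = 2.82004 + 2.84021 + 2.86054 + 26.75133 = 35.27212

$35.27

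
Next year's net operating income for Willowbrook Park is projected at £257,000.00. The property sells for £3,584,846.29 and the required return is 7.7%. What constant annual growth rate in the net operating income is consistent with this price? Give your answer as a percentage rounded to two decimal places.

0.53%

P = D₁/(r−g) ⇒ g = r − D₁/P = 0.077 − £257,000.00/£3,584,846.29 = 0.005309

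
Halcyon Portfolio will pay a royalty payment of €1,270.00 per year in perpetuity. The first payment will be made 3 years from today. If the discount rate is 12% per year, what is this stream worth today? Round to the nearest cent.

€8436.97

Value at end of year 2: C / r = €1,270.00 / 0.12 = €10,583.3333
Discount to today: PV = €10,583.3333 / (1 + 0.12)^2 = €10,583.3333 / 1.254400 = €8,436.97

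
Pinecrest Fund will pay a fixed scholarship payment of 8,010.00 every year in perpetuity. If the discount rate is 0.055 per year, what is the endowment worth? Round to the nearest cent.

Level perpetuity: PV = C / r = 8,010.00 / 0.055 = 145,636.36

145636.36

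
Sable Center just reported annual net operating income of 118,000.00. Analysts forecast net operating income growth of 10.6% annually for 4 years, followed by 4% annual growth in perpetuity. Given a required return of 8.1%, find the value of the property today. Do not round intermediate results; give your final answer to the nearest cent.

3779742.05

D_1 = 130508.00000
D_2 = 144341.84800
D_3 = 159642.08389
D_4 = 176564.14478
Terminal value at year 4: TV = D_4×(1+g_2)/(r−g_2) = 183626.71057/0.041 = 4478700.25784
P_0 = D_1/(1+r)^1 + D_2/(1+r)^2 + D_3/(1+r)^3 + D_4/(1+r)^4 + TV/(1+r)^4
    = 120728.95467 + 123521.02115 + 126377.65902 + 129300.36158 + 3279814.04991 = 3779742.04633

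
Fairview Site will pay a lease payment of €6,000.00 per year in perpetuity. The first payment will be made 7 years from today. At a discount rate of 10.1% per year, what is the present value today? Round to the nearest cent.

Value at end of year 6: C / r = €6,000.00 / 0.101 = €59,405.9406
Discount to today: PV = €59,405.9406 / (1 + 0.101)^6 = €59,405.9406 / 1.781246 = €33,350.78

€33350.78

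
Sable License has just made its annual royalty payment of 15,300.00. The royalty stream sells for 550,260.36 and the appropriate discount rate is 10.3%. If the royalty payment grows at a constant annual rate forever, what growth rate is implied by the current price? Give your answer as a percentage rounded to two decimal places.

7.32%

P = D₀(1+g)/(r−g) ⇒ P(r−g) = D₀(1+g) ⇒ g(P+D₀) = P·r − D₀
g = (P·r − D₀)/(P + D₀) = (550,260.36×0.103 − 15,300.00) / (550,260.36 + 15,300.00) = 0.073161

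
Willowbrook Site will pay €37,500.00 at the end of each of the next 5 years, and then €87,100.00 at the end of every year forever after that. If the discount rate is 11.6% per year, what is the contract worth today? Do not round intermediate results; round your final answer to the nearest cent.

€570279.14

PV of 5-year annuity: €37,500.00 × [1 − (1+0.116)^−5] / 0.116 = 136529.43325
Perpetuity value at year 5: €87,100.00 / 0.116 = 750862.06897
PV of perpetuity: 750862.06897 / (1+0.116)^5 = 433749.70534
Total PV = 136529.43325 + 433749.70534 = 570279.13859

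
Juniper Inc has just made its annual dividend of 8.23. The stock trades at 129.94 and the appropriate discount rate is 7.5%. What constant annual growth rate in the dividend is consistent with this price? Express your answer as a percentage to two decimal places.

P = D₀(1+g)/(r−g) ⇒ P(r−g) = D₀(1+g) ⇒ g(P+D₀) = P·r − D₀
g = (P·r − D₀)/(P + D₀) = (129.94×0.075 − 8.23) / (129.94 + 8.23) = 0.010968

1.10%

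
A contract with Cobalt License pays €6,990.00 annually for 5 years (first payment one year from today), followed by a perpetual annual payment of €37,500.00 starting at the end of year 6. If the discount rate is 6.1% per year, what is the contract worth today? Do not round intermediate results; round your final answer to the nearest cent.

€486583.75

PV of 5-year annuity: €6,990.00 × [1 − (1+0.061)^−5] / 0.061 = 29364.49450
Perpetuity value at year 5: €37,500.00 / 0.061 = 614754.09836
PV of perpetuity: 614754.09836 / (1+0.061)^5 = 457219.25662
Total PV = 29364.49450 + 457219.25662 = 486583.75112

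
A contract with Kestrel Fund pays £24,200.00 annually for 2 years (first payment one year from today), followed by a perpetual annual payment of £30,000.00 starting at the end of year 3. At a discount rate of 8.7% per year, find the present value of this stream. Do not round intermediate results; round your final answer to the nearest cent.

£334583.07

PV of 2-year annuity: £24,200.00 × [1 − (1+0.087)^−2] / 0.087 = 42744.35094
Perpetuity value at year 2: £30,000.00 / 0.087 = 344827.58621
PV of perpetuity: 344827.58621 / (1+0.087)^2 = 291838.72140
Total PV = 42744.35094 + 291838.72140 = 334583.07234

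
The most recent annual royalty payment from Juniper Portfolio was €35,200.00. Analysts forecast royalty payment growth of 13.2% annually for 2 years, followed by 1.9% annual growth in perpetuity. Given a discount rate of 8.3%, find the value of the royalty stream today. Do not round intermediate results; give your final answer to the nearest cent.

€687561.96

D_1 = 39846.40000
D_2 = 45106.12480
Terminal value at year 2: TV = D_2×(1+g_2)/(r−g_2) = 45963.14117/0.064 = 718174.08080
P_0 = D_1/(1+r)^1 + D_2/(1+r)^2 + TV/(1+r)^2
    = 36792.61311 + 38457.28351 + 612312.06090 = 687561.95753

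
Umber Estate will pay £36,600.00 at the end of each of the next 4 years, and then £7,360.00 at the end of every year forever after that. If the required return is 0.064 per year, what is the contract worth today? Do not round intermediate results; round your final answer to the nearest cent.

£215398.52

PV of 4-year annuity: £36,600.00 × [1 − (1+0.064)^−4] / 0.064 = 125669.82835
Perpetuity value at year 4: £7,360.00 / 0.064 = 115000.00000
PV of perpetuity: 115000.00000 / (1+0.064)^4 = 89728.69025
Total PV = 125669.82835 + 89728.69025 = 215398.51861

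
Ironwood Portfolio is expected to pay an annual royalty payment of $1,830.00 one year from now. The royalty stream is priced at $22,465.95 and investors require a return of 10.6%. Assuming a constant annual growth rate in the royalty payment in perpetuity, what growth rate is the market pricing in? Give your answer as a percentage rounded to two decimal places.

P = D₁/(r−g) ⇒ g = r − D₁/P = 0.106 − $1,830.00/$22,465.95 = 0.024543

2.45%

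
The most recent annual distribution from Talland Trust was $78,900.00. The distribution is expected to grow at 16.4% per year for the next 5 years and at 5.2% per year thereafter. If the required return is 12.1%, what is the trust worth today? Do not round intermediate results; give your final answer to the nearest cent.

D_1 = 91839.60000
D_2 = 106901.29440
D_3 = 124433.10668
D_4 = 144840.13618
D_5 = 168593.91851
Terminal value at year 5: TV = D_5×(1+g_2)/(r−g_2) = 177360.80227/0.069 = 2570446.40975
P_0 = D_1/(1+r)^1 + D_2/(1+r)^2 + D_3/(1+r)^3 + D_4/(1+r)^4 + D_5/(1+r)^5 + TV/(1+r)^5
    = 81926.49420 + 85069.08051 + 88332.21205 + 91720.51278 + 95238.78401 + 1452046.38817 = 1894333.47173

$1894333.47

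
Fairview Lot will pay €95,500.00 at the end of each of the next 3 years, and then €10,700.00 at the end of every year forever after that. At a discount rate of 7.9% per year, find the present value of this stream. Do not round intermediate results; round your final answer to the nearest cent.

PV of 3-year annuity: €95,500.00 × [1 − (1+0.079)^−3] / 0.079 = 246557.52345
Perpetuity value at year 3: €10,700.00 / 0.079 = 135443.03797
PV of perpetuity: 135443.03797 / (1+0.079)^3 = 107818.26833
Total PV = 246557.52345 + 107818.26833 = 354375.79179

€354375.79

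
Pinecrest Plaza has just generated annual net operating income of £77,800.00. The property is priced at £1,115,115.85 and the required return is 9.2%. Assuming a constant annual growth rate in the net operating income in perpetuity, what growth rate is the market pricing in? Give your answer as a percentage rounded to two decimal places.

2.08%

P = D₀(1+g)/(r−g) ⇒ P(r−g) = D₀(1+g) ⇒ g(P+D₀) = P·r − D₀
g = (P·r − D₀)/(P + D₀) = (£1,115,115.85×0.092 − £77,800.00) / (£1,115,115.85 + £77,800.00) = 0.020782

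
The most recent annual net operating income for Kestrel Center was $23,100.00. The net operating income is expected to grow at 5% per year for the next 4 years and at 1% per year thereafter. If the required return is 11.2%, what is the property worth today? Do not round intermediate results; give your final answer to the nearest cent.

D_1 = 24255.00000
D_2 = 25467.75000
D_3 = 26741.13750
D_4 = 28078.19437
Terminal value at year 4: TV = D_4×(1+g_2)/(r−g_2) = 28358.97632/0.102 = 278029.17960
P_0 = D_1/(1+r)^1 + D_2/(1+r)^2 + D_3/(1+r)^3 + D_4/(1+r)^4 + TV/(1+r)^4
    = 21812.05036 + 20595.91086 + 19447.57770 + 18363.27031 + 181832.38250 = 262051.19173

$262051.19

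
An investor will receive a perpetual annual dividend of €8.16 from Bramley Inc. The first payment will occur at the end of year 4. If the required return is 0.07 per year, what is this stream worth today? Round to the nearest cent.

€95.16

Value at end of year 3: C / r = €8.16 / 0.07 = €116.5714
Discount to today: PV = €116.5714 / (1 + 0.07)^3 = €116.5714 / 1.225043 = €95.16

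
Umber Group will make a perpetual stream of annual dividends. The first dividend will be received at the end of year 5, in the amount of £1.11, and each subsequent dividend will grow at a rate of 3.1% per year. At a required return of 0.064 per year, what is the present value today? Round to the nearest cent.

Value at end of year 4: C₁ / (r − g) = £1.11 / (0.064 − 0.031) = £33.6364
Discount to today: PV = £33.6364 / (1 + 0.064)^4 = £33.6364 / 1.281641 = £26.24

£26.24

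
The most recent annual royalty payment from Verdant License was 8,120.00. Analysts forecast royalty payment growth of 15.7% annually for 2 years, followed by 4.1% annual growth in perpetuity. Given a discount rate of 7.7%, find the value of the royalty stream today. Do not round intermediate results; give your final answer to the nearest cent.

289075.73

D_1 = 9394.84000
D_2 = 10869.82988
Terminal value at year 2: TV = D_2×(1+g_2)/(r−g_2) = 11315.49291/0.036 = 314319.24736
P_0 = D_1/(1+r)^1 + D_2/(1+r)^2 + TV/(1+r)^2
    = 8723.15692 + 9371.11658 + 270981.45435 = 289075.72784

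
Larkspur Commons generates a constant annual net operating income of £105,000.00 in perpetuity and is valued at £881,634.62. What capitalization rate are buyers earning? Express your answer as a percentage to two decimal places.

11.91%

P = C/r ⇒ r = C/P = £105,000.00/£881,634.62 = 0.119097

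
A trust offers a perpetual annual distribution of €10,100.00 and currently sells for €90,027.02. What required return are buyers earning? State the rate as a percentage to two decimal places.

P = C/r ⇒ r = C/P = €10,100.00/€90,027.02 = 0.112189

11.22%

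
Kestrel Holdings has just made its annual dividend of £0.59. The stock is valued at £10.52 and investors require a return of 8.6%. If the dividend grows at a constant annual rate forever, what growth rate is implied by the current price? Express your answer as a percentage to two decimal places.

2.83%

P = D₀(1+g)/(r−g) ⇒ P(r−g) = D₀(1+g) ⇒ g(P+D₀) = P·r − D₀
g = (P·r − D₀)/(P + D₀) = (£10.52×0.086 − £0.59) / (£10.52 + £0.59) = 0.028328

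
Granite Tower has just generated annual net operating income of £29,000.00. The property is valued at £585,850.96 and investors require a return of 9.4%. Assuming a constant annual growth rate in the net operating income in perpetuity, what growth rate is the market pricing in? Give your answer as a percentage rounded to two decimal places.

P = D₀(1+g)/(r−g) ⇒ P(r−g) = D₀(1+g) ⇒ g(P+D₀) = P·r − D₀
g = (P·r − D₀)/(P + D₀) = (£585,850.96×0.094 − £29,000.00) / (£585,850.96 + £29,000.00) = 0.042401

4.24%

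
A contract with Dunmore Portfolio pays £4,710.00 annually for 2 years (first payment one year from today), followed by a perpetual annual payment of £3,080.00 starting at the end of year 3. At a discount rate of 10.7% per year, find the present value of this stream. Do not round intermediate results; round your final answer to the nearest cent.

PV of 2-year annuity: £4,710.00 × [1 − (1+0.107)^−2] / 0.107 = 8098.23175
Perpetuity value at year 2: £3,080.00 / 0.107 = 28785.04673
PV of perpetuity: 28785.04673 / (1+0.107)^2 = 23489.38775
Total PV = 8098.23175 + 23489.38775 = 31587.61950

£31587.62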